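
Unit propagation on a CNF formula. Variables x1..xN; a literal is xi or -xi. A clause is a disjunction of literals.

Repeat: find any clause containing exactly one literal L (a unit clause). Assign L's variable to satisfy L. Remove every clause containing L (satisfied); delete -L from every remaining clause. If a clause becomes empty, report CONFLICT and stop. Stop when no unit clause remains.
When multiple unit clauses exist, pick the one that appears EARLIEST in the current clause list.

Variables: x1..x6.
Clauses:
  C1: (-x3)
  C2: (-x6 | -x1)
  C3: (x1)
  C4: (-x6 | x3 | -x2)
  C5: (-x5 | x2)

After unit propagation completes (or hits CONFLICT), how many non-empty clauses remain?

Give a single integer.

unit clause [-3] forces x3=F; simplify:
  drop 3 from [-6, 3, -2] -> [-6, -2]
  satisfied 1 clause(s); 4 remain; assigned so far: [3]
unit clause [1] forces x1=T; simplify:
  drop -1 from [-6, -1] -> [-6]
  satisfied 1 clause(s); 3 remain; assigned so far: [1, 3]
unit clause [-6] forces x6=F; simplify:
  satisfied 2 clause(s); 1 remain; assigned so far: [1, 3, 6]

Answer: 1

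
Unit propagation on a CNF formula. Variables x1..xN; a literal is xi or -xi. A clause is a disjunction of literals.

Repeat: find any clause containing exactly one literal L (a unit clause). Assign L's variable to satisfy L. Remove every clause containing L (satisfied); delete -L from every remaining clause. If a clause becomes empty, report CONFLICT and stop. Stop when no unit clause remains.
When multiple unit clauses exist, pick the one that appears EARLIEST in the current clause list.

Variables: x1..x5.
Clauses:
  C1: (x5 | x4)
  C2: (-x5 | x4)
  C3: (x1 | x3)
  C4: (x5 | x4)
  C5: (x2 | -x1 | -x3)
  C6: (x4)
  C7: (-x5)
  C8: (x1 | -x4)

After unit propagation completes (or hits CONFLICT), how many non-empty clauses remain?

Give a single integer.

Answer: 1

Derivation:
unit clause [4] forces x4=T; simplify:
  drop -4 from [1, -4] -> [1]
  satisfied 4 clause(s); 4 remain; assigned so far: [4]
unit clause [-5] forces x5=F; simplify:
  satisfied 1 clause(s); 3 remain; assigned so far: [4, 5]
unit clause [1] forces x1=T; simplify:
  drop -1 from [2, -1, -3] -> [2, -3]
  satisfied 2 clause(s); 1 remain; assigned so far: [1, 4, 5]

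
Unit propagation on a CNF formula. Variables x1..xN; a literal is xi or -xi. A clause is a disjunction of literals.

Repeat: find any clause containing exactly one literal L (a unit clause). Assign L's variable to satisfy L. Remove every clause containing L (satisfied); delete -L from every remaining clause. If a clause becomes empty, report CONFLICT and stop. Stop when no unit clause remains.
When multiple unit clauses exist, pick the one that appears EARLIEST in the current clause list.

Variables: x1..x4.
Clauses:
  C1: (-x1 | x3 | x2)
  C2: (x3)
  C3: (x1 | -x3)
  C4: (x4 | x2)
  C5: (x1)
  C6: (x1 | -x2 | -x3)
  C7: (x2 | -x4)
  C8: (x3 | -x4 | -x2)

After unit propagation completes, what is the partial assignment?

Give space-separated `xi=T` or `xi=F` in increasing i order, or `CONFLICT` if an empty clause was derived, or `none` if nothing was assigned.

unit clause [3] forces x3=T; simplify:
  drop -3 from [1, -3] -> [1]
  drop -3 from [1, -2, -3] -> [1, -2]
  satisfied 3 clause(s); 5 remain; assigned so far: [3]
unit clause [1] forces x1=T; simplify:
  satisfied 3 clause(s); 2 remain; assigned so far: [1, 3]

Answer: x1=T x3=T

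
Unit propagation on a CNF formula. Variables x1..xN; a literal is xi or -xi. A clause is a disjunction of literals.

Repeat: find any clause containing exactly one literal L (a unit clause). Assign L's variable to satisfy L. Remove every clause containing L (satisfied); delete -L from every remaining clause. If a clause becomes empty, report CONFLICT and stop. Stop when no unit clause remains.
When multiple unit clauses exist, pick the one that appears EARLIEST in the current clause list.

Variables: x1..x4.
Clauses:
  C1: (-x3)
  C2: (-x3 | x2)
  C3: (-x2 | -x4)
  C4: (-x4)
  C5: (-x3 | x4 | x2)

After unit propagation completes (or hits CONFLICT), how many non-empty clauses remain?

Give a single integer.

Answer: 0

Derivation:
unit clause [-3] forces x3=F; simplify:
  satisfied 3 clause(s); 2 remain; assigned so far: [3]
unit clause [-4] forces x4=F; simplify:
  satisfied 2 clause(s); 0 remain; assigned so far: [3, 4]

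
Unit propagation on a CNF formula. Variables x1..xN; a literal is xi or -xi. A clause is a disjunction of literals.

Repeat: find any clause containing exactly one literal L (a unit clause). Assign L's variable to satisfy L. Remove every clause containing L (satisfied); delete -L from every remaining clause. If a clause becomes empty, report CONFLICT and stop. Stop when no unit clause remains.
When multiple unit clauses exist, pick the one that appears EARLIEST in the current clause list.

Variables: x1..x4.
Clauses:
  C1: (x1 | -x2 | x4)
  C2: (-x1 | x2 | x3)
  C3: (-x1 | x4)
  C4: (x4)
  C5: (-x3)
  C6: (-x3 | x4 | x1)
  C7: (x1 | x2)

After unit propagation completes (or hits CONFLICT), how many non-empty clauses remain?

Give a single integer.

Answer: 2

Derivation:
unit clause [4] forces x4=T; simplify:
  satisfied 4 clause(s); 3 remain; assigned so far: [4]
unit clause [-3] forces x3=F; simplify:
  drop 3 from [-1, 2, 3] -> [-1, 2]
  satisfied 1 clause(s); 2 remain; assigned so far: [3, 4]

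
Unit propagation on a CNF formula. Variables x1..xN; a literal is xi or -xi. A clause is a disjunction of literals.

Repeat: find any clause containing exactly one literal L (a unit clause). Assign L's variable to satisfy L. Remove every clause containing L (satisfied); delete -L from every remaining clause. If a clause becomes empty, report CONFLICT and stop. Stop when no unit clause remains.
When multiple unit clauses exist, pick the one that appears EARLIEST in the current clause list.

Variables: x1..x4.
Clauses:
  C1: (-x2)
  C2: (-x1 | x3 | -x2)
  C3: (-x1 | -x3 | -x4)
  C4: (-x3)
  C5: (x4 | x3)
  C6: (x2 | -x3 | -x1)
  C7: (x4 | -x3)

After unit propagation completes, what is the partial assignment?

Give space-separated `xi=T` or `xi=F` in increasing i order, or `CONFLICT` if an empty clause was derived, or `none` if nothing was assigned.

Answer: x2=F x3=F x4=T

Derivation:
unit clause [-2] forces x2=F; simplify:
  drop 2 from [2, -3, -1] -> [-3, -1]
  satisfied 2 clause(s); 5 remain; assigned so far: [2]
unit clause [-3] forces x3=F; simplify:
  drop 3 from [4, 3] -> [4]
  satisfied 4 clause(s); 1 remain; assigned so far: [2, 3]
unit clause [4] forces x4=T; simplify:
  satisfied 1 clause(s); 0 remain; assigned so far: [2, 3, 4]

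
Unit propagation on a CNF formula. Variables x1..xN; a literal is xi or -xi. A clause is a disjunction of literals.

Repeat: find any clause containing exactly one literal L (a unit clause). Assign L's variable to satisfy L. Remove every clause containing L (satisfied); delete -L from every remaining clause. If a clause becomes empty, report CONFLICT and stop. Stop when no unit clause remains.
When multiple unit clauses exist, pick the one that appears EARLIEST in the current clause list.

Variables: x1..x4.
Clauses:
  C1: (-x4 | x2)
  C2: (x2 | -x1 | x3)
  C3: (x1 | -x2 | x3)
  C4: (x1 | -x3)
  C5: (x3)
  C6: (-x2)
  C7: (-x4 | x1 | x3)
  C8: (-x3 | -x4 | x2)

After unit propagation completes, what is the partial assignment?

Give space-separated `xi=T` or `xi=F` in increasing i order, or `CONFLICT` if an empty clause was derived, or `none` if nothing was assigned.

Answer: x1=T x2=F x3=T x4=F

Derivation:
unit clause [3] forces x3=T; simplify:
  drop -3 from [1, -3] -> [1]
  drop -3 from [-3, -4, 2] -> [-4, 2]
  satisfied 4 clause(s); 4 remain; assigned so far: [3]
unit clause [1] forces x1=T; simplify:
  satisfied 1 clause(s); 3 remain; assigned so far: [1, 3]
unit clause [-2] forces x2=F; simplify:
  drop 2 from [-4, 2] -> [-4]
  drop 2 from [-4, 2] -> [-4]
  satisfied 1 clause(s); 2 remain; assigned so far: [1, 2, 3]
unit clause [-4] forces x4=F; simplify:
  satisfied 2 clause(s); 0 remain; assigned so far: [1, 2, 3, 4]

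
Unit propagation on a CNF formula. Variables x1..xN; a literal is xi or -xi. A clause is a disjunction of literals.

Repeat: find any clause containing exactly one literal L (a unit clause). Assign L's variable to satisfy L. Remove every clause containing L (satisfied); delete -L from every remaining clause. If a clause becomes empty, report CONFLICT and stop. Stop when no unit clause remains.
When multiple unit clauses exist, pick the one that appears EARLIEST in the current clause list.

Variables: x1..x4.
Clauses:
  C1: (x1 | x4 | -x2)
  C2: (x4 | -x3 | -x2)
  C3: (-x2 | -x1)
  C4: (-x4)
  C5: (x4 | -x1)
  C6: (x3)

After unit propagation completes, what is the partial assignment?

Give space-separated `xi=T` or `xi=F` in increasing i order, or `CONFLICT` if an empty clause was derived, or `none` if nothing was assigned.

Answer: x1=F x2=F x3=T x4=F

Derivation:
unit clause [-4] forces x4=F; simplify:
  drop 4 from [1, 4, -2] -> [1, -2]
  drop 4 from [4, -3, -2] -> [-3, -2]
  drop 4 from [4, -1] -> [-1]
  satisfied 1 clause(s); 5 remain; assigned so far: [4]
unit clause [-1] forces x1=F; simplify:
  drop 1 from [1, -2] -> [-2]
  satisfied 2 clause(s); 3 remain; assigned so far: [1, 4]
unit clause [-2] forces x2=F; simplify:
  satisfied 2 clause(s); 1 remain; assigned so far: [1, 2, 4]
unit clause [3] forces x3=T; simplify:
  satisfied 1 clause(s); 0 remain; assigned so far: [1, 2, 3, 4]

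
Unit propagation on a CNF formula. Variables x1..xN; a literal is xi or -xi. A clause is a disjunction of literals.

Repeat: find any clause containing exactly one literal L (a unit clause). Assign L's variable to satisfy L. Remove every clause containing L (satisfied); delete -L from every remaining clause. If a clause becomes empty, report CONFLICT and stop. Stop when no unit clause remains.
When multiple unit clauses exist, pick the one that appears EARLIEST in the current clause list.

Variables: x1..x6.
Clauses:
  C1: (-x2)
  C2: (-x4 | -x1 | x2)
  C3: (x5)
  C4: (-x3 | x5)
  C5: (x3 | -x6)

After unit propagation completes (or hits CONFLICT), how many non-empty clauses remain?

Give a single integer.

unit clause [-2] forces x2=F; simplify:
  drop 2 from [-4, -1, 2] -> [-4, -1]
  satisfied 1 clause(s); 4 remain; assigned so far: [2]
unit clause [5] forces x5=T; simplify:
  satisfied 2 clause(s); 2 remain; assigned so far: [2, 5]

Answer: 2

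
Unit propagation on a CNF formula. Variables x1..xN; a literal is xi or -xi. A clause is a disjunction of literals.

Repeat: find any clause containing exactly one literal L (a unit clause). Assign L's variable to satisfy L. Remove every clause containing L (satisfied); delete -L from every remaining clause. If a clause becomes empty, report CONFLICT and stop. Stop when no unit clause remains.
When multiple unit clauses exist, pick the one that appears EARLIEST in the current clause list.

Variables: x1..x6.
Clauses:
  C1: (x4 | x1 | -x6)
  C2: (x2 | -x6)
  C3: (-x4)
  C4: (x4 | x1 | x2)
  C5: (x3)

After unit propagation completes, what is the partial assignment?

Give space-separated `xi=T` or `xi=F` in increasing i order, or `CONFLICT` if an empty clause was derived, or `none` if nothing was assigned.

Answer: x3=T x4=F

Derivation:
unit clause [-4] forces x4=F; simplify:
  drop 4 from [4, 1, -6] -> [1, -6]
  drop 4 from [4, 1, 2] -> [1, 2]
  satisfied 1 clause(s); 4 remain; assigned so far: [4]
unit clause [3] forces x3=T; simplify:
  satisfied 1 clause(s); 3 remain; assigned so far: [3, 4]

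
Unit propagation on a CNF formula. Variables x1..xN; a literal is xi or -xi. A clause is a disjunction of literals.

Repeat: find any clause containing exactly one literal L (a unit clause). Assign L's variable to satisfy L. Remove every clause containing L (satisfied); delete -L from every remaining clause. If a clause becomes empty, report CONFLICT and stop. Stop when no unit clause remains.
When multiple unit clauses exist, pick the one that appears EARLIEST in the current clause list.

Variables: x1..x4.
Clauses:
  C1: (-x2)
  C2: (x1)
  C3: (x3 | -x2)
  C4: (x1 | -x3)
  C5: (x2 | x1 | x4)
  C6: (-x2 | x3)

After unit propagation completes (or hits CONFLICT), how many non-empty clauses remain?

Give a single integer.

unit clause [-2] forces x2=F; simplify:
  drop 2 from [2, 1, 4] -> [1, 4]
  satisfied 3 clause(s); 3 remain; assigned so far: [2]
unit clause [1] forces x1=T; simplify:
  satisfied 3 clause(s); 0 remain; assigned so far: [1, 2]

Answer: 0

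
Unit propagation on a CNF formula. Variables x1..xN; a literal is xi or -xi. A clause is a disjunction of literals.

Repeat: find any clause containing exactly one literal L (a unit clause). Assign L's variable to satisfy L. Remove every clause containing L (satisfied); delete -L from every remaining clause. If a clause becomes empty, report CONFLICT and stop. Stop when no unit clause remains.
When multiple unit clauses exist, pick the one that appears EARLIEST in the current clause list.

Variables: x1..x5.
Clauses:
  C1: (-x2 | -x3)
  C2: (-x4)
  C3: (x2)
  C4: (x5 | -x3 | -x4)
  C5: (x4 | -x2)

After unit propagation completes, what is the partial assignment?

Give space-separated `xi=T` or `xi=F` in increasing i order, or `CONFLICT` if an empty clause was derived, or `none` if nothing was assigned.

Answer: CONFLICT

Derivation:
unit clause [-4] forces x4=F; simplify:
  drop 4 from [4, -2] -> [-2]
  satisfied 2 clause(s); 3 remain; assigned so far: [4]
unit clause [2] forces x2=T; simplify:
  drop -2 from [-2, -3] -> [-3]
  drop -2 from [-2] -> [] (empty!)
  satisfied 1 clause(s); 2 remain; assigned so far: [2, 4]
CONFLICT (empty clause)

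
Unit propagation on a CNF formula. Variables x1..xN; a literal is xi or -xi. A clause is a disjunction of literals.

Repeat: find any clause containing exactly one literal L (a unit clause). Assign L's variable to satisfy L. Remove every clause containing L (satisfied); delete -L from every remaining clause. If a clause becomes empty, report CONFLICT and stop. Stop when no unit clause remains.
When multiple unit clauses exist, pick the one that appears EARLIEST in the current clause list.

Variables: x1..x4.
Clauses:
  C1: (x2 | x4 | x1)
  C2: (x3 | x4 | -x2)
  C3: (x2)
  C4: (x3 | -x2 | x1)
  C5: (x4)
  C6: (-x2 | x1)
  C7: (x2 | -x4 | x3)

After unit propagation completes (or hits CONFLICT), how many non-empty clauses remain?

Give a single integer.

unit clause [2] forces x2=T; simplify:
  drop -2 from [3, 4, -2] -> [3, 4]
  drop -2 from [3, -2, 1] -> [3, 1]
  drop -2 from [-2, 1] -> [1]
  satisfied 3 clause(s); 4 remain; assigned so far: [2]
unit clause [4] forces x4=T; simplify:
  satisfied 2 clause(s); 2 remain; assigned so far: [2, 4]
unit clause [1] forces x1=T; simplify:
  satisfied 2 clause(s); 0 remain; assigned so far: [1, 2, 4]

Answer: 0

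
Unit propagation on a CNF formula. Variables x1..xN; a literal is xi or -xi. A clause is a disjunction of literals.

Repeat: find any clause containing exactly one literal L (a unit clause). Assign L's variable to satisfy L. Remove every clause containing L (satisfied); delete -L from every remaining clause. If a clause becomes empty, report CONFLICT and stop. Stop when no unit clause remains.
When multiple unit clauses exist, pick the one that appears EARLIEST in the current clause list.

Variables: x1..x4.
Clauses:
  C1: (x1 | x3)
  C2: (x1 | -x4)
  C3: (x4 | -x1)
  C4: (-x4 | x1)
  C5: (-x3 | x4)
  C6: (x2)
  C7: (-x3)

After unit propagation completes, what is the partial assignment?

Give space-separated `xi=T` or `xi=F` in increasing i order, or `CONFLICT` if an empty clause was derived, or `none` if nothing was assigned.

Answer: x1=T x2=T x3=F x4=T

Derivation:
unit clause [2] forces x2=T; simplify:
  satisfied 1 clause(s); 6 remain; assigned so far: [2]
unit clause [-3] forces x3=F; simplify:
  drop 3 from [1, 3] -> [1]
  satisfied 2 clause(s); 4 remain; assigned so far: [2, 3]
unit clause [1] forces x1=T; simplify:
  drop -1 from [4, -1] -> [4]
  satisfied 3 clause(s); 1 remain; assigned so far: [1, 2, 3]
unit clause [4] forces x4=T; simplify:
  satisfied 1 clause(s); 0 remain; assigned so far: [1, 2, 3, 4]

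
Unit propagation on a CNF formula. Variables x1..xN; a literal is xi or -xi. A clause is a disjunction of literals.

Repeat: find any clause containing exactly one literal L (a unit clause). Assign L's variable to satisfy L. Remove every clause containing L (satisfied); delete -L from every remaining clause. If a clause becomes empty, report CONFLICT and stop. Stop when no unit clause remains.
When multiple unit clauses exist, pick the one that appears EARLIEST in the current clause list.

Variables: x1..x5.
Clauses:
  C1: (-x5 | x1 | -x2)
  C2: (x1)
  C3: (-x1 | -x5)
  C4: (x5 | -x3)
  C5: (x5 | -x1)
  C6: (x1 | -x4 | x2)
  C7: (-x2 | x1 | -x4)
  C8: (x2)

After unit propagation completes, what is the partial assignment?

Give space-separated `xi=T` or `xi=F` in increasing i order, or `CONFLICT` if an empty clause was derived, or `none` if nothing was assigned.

unit clause [1] forces x1=T; simplify:
  drop -1 from [-1, -5] -> [-5]
  drop -1 from [5, -1] -> [5]
  satisfied 4 clause(s); 4 remain; assigned so far: [1]
unit clause [-5] forces x5=F; simplify:
  drop 5 from [5, -3] -> [-3]
  drop 5 from [5] -> [] (empty!)
  satisfied 1 clause(s); 3 remain; assigned so far: [1, 5]
CONFLICT (empty clause)

Answer: CONFLICT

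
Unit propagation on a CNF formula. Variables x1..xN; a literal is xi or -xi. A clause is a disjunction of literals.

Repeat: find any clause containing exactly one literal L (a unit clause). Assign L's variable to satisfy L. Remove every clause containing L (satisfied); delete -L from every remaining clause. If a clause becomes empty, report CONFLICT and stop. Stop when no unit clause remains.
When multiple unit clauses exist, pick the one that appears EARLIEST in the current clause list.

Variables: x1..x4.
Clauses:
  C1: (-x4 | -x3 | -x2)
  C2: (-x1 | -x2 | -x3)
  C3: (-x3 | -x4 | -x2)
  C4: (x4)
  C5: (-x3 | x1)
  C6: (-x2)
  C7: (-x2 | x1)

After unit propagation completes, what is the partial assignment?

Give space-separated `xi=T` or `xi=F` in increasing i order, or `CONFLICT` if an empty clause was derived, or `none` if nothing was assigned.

unit clause [4] forces x4=T; simplify:
  drop -4 from [-4, -3, -2] -> [-3, -2]
  drop -4 from [-3, -4, -2] -> [-3, -2]
  satisfied 1 clause(s); 6 remain; assigned so far: [4]
unit clause [-2] forces x2=F; simplify:
  satisfied 5 clause(s); 1 remain; assigned so far: [2, 4]

Answer: x2=F x4=T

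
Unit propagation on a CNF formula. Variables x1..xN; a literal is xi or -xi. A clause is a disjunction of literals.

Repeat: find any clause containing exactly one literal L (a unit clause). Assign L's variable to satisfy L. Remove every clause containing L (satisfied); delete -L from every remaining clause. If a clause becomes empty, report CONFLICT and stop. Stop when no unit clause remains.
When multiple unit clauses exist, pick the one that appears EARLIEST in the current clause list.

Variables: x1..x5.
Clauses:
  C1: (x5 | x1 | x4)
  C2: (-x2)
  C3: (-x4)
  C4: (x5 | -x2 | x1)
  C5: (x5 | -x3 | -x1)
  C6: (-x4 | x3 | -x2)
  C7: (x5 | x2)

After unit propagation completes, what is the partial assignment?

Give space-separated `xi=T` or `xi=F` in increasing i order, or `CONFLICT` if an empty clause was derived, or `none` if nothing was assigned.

Answer: x2=F x4=F x5=T

Derivation:
unit clause [-2] forces x2=F; simplify:
  drop 2 from [5, 2] -> [5]
  satisfied 3 clause(s); 4 remain; assigned so far: [2]
unit clause [-4] forces x4=F; simplify:
  drop 4 from [5, 1, 4] -> [5, 1]
  satisfied 1 clause(s); 3 remain; assigned so far: [2, 4]
unit clause [5] forces x5=T; simplify:
  satisfied 3 clause(s); 0 remain; assigned so far: [2, 4, 5]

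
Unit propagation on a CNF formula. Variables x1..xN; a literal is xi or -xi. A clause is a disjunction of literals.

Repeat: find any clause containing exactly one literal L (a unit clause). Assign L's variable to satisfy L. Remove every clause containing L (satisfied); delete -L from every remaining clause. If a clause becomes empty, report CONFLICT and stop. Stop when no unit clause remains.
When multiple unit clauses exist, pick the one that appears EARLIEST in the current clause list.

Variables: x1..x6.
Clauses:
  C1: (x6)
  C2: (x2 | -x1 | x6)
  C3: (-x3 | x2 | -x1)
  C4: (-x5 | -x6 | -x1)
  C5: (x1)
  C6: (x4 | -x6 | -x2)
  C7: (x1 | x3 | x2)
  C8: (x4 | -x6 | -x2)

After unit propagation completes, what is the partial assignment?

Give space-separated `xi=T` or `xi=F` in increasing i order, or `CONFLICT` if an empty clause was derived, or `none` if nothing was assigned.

unit clause [6] forces x6=T; simplify:
  drop -6 from [-5, -6, -1] -> [-5, -1]
  drop -6 from [4, -6, -2] -> [4, -2]
  drop -6 from [4, -6, -2] -> [4, -2]
  satisfied 2 clause(s); 6 remain; assigned so far: [6]
unit clause [1] forces x1=T; simplify:
  drop -1 from [-3, 2, -1] -> [-3, 2]
  drop -1 from [-5, -1] -> [-5]
  satisfied 2 clause(s); 4 remain; assigned so far: [1, 6]
unit clause [-5] forces x5=F; simplify:
  satisfied 1 clause(s); 3 remain; assigned so far: [1, 5, 6]

Answer: x1=T x5=F x6=T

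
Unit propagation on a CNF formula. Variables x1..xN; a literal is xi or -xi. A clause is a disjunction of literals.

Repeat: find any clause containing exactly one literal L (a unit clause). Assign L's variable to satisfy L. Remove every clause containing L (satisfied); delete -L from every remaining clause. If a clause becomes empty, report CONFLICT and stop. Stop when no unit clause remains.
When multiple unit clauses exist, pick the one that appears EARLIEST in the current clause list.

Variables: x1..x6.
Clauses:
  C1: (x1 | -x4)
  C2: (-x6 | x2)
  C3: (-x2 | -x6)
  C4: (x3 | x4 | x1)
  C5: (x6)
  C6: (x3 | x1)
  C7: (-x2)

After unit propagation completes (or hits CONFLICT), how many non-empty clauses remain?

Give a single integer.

unit clause [6] forces x6=T; simplify:
  drop -6 from [-6, 2] -> [2]
  drop -6 from [-2, -6] -> [-2]
  satisfied 1 clause(s); 6 remain; assigned so far: [6]
unit clause [2] forces x2=T; simplify:
  drop -2 from [-2] -> [] (empty!)
  drop -2 from [-2] -> [] (empty!)
  satisfied 1 clause(s); 5 remain; assigned so far: [2, 6]
CONFLICT (empty clause)

Answer: 3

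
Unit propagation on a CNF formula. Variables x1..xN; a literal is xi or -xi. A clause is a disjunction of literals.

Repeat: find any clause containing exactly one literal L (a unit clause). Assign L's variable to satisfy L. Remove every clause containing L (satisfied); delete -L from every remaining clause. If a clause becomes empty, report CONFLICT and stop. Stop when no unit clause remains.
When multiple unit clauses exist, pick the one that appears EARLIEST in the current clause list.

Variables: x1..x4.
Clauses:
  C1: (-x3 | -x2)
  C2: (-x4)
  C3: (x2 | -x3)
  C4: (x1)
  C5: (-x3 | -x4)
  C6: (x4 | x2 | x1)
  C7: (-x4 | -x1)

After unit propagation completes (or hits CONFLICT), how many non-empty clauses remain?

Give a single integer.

Answer: 2

Derivation:
unit clause [-4] forces x4=F; simplify:
  drop 4 from [4, 2, 1] -> [2, 1]
  satisfied 3 clause(s); 4 remain; assigned so far: [4]
unit clause [1] forces x1=T; simplify:
  satisfied 2 clause(s); 2 remain; assigned so far: [1, 4]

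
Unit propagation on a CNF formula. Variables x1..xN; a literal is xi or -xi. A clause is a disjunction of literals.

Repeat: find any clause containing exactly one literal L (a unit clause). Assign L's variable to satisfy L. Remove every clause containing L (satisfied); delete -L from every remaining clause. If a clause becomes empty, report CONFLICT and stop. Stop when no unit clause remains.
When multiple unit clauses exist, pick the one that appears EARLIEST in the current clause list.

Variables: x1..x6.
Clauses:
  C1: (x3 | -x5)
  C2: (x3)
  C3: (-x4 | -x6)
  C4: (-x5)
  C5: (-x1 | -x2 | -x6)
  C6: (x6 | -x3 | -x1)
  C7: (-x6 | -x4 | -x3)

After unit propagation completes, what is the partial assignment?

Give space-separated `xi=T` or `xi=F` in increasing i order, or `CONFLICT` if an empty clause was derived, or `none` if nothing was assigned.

Answer: x3=T x5=F

Derivation:
unit clause [3] forces x3=T; simplify:
  drop -3 from [6, -3, -1] -> [6, -1]
  drop -3 from [-6, -4, -3] -> [-6, -4]
  satisfied 2 clause(s); 5 remain; assigned so far: [3]
unit clause [-5] forces x5=F; simplify:
  satisfied 1 clause(s); 4 remain; assigned so far: [3, 5]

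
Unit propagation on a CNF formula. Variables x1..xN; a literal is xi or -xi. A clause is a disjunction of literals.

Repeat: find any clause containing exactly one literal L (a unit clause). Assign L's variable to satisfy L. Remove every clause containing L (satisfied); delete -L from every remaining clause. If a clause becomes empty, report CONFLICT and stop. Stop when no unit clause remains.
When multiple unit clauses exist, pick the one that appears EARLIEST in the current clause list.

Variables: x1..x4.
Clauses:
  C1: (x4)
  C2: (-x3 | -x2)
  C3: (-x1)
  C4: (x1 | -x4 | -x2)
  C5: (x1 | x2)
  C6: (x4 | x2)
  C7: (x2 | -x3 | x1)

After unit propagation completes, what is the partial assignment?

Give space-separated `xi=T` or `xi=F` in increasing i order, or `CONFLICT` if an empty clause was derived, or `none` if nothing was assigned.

Answer: CONFLICT

Derivation:
unit clause [4] forces x4=T; simplify:
  drop -4 from [1, -4, -2] -> [1, -2]
  satisfied 2 clause(s); 5 remain; assigned so far: [4]
unit clause [-1] forces x1=F; simplify:
  drop 1 from [1, -2] -> [-2]
  drop 1 from [1, 2] -> [2]
  drop 1 from [2, -3, 1] -> [2, -3]
  satisfied 1 clause(s); 4 remain; assigned so far: [1, 4]
unit clause [-2] forces x2=F; simplify:
  drop 2 from [2] -> [] (empty!)
  drop 2 from [2, -3] -> [-3]
  satisfied 2 clause(s); 2 remain; assigned so far: [1, 2, 4]
CONFLICT (empty clause)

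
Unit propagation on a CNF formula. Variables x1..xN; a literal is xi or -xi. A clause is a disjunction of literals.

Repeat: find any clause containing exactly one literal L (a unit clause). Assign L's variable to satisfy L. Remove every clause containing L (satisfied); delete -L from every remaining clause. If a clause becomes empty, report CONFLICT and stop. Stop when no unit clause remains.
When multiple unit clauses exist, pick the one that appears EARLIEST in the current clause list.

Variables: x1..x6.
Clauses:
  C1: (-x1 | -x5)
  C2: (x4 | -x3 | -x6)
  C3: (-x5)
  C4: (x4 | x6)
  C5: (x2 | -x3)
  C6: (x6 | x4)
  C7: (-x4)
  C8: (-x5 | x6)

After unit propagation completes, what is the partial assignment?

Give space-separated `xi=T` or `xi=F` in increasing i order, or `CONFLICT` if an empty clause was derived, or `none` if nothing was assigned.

Answer: x3=F x4=F x5=F x6=T

Derivation:
unit clause [-5] forces x5=F; simplify:
  satisfied 3 clause(s); 5 remain; assigned so far: [5]
unit clause [-4] forces x4=F; simplify:
  drop 4 from [4, -3, -6] -> [-3, -6]
  drop 4 from [4, 6] -> [6]
  drop 4 from [6, 4] -> [6]
  satisfied 1 clause(s); 4 remain; assigned so far: [4, 5]
unit clause [6] forces x6=T; simplify:
  drop -6 from [-3, -6] -> [-3]
  satisfied 2 clause(s); 2 remain; assigned so far: [4, 5, 6]
unit clause [-3] forces x3=F; simplify:
  satisfied 2 clause(s); 0 remain; assigned so far: [3, 4, 5, 6]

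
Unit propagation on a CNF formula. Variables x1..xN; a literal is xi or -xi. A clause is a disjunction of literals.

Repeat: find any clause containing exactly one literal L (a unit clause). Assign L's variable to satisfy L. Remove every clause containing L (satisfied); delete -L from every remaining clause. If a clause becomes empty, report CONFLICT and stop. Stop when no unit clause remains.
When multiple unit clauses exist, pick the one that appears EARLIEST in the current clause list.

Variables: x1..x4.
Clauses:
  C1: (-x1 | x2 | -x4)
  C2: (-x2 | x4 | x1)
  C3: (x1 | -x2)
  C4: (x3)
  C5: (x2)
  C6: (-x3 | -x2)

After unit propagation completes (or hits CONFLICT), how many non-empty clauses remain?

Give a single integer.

unit clause [3] forces x3=T; simplify:
  drop -3 from [-3, -2] -> [-2]
  satisfied 1 clause(s); 5 remain; assigned so far: [3]
unit clause [2] forces x2=T; simplify:
  drop -2 from [-2, 4, 1] -> [4, 1]
  drop -2 from [1, -2] -> [1]
  drop -2 from [-2] -> [] (empty!)
  satisfied 2 clause(s); 3 remain; assigned so far: [2, 3]
CONFLICT (empty clause)

Answer: 2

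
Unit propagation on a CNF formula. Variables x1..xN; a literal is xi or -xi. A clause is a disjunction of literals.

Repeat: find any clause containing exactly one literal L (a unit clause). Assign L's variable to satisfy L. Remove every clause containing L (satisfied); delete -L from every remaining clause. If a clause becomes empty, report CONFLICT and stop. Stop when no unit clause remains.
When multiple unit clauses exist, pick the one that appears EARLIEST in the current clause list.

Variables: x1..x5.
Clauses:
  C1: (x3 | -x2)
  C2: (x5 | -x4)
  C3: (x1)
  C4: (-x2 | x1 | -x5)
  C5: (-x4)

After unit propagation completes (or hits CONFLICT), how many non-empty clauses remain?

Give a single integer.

unit clause [1] forces x1=T; simplify:
  satisfied 2 clause(s); 3 remain; assigned so far: [1]
unit clause [-4] forces x4=F; simplify:
  satisfied 2 clause(s); 1 remain; assigned so far: [1, 4]

Answer: 1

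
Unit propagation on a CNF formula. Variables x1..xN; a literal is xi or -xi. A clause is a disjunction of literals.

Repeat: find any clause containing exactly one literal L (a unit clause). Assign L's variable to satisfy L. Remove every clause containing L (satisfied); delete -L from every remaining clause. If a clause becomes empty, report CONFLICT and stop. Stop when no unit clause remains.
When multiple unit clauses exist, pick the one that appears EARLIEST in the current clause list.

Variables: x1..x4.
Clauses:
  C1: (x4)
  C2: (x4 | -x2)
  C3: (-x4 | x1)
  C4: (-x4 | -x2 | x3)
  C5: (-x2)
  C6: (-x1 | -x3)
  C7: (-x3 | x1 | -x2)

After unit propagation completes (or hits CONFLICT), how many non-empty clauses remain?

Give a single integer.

Answer: 0

Derivation:
unit clause [4] forces x4=T; simplify:
  drop -4 from [-4, 1] -> [1]
  drop -4 from [-4, -2, 3] -> [-2, 3]
  satisfied 2 clause(s); 5 remain; assigned so far: [4]
unit clause [1] forces x1=T; simplify:
  drop -1 from [-1, -3] -> [-3]
  satisfied 2 clause(s); 3 remain; assigned so far: [1, 4]
unit clause [-2] forces x2=F; simplify:
  satisfied 2 clause(s); 1 remain; assigned so far: [1, 2, 4]
unit clause [-3] forces x3=F; simplify:
  satisfied 1 clause(s); 0 remain; assigned so far: [1, 2, 3, 4]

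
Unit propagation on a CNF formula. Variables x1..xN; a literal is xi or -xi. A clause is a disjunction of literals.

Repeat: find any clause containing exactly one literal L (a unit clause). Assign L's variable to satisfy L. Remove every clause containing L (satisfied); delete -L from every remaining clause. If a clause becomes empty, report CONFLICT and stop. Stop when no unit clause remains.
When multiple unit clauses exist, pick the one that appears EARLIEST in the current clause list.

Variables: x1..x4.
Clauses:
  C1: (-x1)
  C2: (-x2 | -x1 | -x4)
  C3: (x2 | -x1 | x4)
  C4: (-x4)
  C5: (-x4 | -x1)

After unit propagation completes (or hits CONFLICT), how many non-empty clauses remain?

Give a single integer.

unit clause [-1] forces x1=F; simplify:
  satisfied 4 clause(s); 1 remain; assigned so far: [1]
unit clause [-4] forces x4=F; simplify:
  satisfied 1 clause(s); 0 remain; assigned so far: [1, 4]

Answer: 0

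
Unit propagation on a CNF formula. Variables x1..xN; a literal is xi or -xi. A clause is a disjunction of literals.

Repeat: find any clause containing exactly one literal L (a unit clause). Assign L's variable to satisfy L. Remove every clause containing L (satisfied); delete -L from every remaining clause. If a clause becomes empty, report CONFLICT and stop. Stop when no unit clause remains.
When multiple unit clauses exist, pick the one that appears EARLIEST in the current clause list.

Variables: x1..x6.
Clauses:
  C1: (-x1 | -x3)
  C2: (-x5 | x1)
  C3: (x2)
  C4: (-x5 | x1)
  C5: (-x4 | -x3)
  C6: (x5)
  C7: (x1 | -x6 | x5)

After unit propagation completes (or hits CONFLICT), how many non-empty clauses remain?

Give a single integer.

Answer: 0

Derivation:
unit clause [2] forces x2=T; simplify:
  satisfied 1 clause(s); 6 remain; assigned so far: [2]
unit clause [5] forces x5=T; simplify:
  drop -5 from [-5, 1] -> [1]
  drop -5 from [-5, 1] -> [1]
  satisfied 2 clause(s); 4 remain; assigned so far: [2, 5]
unit clause [1] forces x1=T; simplify:
  drop -1 from [-1, -3] -> [-3]
  satisfied 2 clause(s); 2 remain; assigned so far: [1, 2, 5]
unit clause [-3] forces x3=F; simplify:
  satisfied 2 clause(s); 0 remain; assigned so far: [1, 2, 3, 5]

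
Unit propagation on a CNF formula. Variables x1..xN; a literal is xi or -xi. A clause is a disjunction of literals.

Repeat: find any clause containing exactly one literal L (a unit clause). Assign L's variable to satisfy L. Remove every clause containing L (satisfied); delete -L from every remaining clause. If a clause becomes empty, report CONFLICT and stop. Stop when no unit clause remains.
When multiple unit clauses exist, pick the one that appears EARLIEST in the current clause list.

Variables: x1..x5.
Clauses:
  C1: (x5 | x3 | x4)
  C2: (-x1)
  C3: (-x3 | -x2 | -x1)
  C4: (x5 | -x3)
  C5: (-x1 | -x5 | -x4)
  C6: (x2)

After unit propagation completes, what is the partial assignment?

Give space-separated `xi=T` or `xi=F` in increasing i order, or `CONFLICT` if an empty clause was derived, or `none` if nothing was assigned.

unit clause [-1] forces x1=F; simplify:
  satisfied 3 clause(s); 3 remain; assigned so far: [1]
unit clause [2] forces x2=T; simplify:
  satisfied 1 clause(s); 2 remain; assigned so far: [1, 2]

Answer: x1=F x2=T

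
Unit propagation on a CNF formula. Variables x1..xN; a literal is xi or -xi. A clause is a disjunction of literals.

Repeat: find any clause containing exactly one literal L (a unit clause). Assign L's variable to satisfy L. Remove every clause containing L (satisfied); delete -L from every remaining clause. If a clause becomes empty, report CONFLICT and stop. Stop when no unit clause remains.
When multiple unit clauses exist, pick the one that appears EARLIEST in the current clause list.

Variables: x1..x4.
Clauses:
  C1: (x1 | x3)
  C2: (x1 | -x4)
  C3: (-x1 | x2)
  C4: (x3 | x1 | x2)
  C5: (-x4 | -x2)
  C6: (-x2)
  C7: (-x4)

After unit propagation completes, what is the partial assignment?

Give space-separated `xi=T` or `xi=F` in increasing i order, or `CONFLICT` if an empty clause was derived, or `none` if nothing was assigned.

unit clause [-2] forces x2=F; simplify:
  drop 2 from [-1, 2] -> [-1]
  drop 2 from [3, 1, 2] -> [3, 1]
  satisfied 2 clause(s); 5 remain; assigned so far: [2]
unit clause [-1] forces x1=F; simplify:
  drop 1 from [1, 3] -> [3]
  drop 1 from [1, -4] -> [-4]
  drop 1 from [3, 1] -> [3]
  satisfied 1 clause(s); 4 remain; assigned so far: [1, 2]
unit clause [3] forces x3=T; simplify:
  satisfied 2 clause(s); 2 remain; assigned so far: [1, 2, 3]
unit clause [-4] forces x4=F; simplify:
  satisfied 2 clause(s); 0 remain; assigned so far: [1, 2, 3, 4]

Answer: x1=F x2=F x3=T x4=F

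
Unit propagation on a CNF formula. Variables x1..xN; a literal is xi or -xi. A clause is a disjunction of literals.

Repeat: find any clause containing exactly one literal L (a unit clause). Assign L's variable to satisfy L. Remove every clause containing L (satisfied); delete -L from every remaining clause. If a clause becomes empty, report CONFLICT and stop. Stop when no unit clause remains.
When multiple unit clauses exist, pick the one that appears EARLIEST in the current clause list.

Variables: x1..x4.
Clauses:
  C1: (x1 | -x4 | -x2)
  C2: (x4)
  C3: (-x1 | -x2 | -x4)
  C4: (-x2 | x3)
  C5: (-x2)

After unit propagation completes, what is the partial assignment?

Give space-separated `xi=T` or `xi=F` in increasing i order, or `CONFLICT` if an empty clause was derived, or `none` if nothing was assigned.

unit clause [4] forces x4=T; simplify:
  drop -4 from [1, -4, -2] -> [1, -2]
  drop -4 from [-1, -2, -4] -> [-1, -2]
  satisfied 1 clause(s); 4 remain; assigned so far: [4]
unit clause [-2] forces x2=F; simplify:
  satisfied 4 clause(s); 0 remain; assigned so far: [2, 4]

Answer: x2=F x4=T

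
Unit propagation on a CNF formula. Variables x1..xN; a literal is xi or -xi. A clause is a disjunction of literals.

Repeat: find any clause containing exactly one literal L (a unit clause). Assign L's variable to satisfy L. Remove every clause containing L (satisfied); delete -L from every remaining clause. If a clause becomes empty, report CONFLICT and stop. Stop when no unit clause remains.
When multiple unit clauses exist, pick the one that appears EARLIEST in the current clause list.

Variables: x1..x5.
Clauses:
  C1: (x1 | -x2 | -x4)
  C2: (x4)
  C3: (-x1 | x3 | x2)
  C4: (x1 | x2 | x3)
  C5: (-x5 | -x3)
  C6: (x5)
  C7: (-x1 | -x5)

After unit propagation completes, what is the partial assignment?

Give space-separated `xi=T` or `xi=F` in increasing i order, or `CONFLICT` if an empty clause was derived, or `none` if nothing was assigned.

Answer: CONFLICT

Derivation:
unit clause [4] forces x4=T; simplify:
  drop -4 from [1, -2, -4] -> [1, -2]
  satisfied 1 clause(s); 6 remain; assigned so far: [4]
unit clause [5] forces x5=T; simplify:
  drop -5 from [-5, -3] -> [-3]
  drop -5 from [-1, -5] -> [-1]
  satisfied 1 clause(s); 5 remain; assigned so far: [4, 5]
unit clause [-3] forces x3=F; simplify:
  drop 3 from [-1, 3, 2] -> [-1, 2]
  drop 3 from [1, 2, 3] -> [1, 2]
  satisfied 1 clause(s); 4 remain; assigned so far: [3, 4, 5]
unit clause [-1] forces x1=F; simplify:
  drop 1 from [1, -2] -> [-2]
  drop 1 from [1, 2] -> [2]
  satisfied 2 clause(s); 2 remain; assigned so far: [1, 3, 4, 5]
unit clause [-2] forces x2=F; simplify:
  drop 2 from [2] -> [] (empty!)
  satisfied 1 clause(s); 1 remain; assigned so far: [1, 2, 3, 4, 5]
CONFLICT (empty clause)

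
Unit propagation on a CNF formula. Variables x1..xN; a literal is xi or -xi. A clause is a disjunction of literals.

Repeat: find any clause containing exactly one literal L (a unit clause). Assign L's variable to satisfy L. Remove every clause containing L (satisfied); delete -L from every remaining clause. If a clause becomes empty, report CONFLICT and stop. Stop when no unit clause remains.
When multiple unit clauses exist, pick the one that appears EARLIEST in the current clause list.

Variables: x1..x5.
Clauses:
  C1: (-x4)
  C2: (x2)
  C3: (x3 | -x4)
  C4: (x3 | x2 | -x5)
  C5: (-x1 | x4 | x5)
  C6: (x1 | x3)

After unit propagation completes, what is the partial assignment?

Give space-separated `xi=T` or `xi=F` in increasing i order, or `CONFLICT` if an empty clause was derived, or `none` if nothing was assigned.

Answer: x2=T x4=F

Derivation:
unit clause [-4] forces x4=F; simplify:
  drop 4 from [-1, 4, 5] -> [-1, 5]
  satisfied 2 clause(s); 4 remain; assigned so far: [4]
unit clause [2] forces x2=T; simplify:
  satisfied 2 clause(s); 2 remain; assigned so far: [2, 4]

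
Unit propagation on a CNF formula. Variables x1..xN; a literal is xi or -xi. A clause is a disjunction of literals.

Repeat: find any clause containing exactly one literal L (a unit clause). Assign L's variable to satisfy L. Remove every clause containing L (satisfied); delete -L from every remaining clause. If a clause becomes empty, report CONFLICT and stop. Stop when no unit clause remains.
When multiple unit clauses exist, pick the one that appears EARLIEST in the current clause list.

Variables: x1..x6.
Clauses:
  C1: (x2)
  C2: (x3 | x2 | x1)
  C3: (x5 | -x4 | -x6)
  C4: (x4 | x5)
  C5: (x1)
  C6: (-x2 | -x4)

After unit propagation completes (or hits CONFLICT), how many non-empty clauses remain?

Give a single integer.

Answer: 0

Derivation:
unit clause [2] forces x2=T; simplify:
  drop -2 from [-2, -4] -> [-4]
  satisfied 2 clause(s); 4 remain; assigned so far: [2]
unit clause [1] forces x1=T; simplify:
  satisfied 1 clause(s); 3 remain; assigned so far: [1, 2]
unit clause [-4] forces x4=F; simplify:
  drop 4 from [4, 5] -> [5]
  satisfied 2 clause(s); 1 remain; assigned so far: [1, 2, 4]
unit clause [5] forces x5=T; simplify:
  satisfied 1 clause(s); 0 remain; assigned so far: [1, 2, 4, 5]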